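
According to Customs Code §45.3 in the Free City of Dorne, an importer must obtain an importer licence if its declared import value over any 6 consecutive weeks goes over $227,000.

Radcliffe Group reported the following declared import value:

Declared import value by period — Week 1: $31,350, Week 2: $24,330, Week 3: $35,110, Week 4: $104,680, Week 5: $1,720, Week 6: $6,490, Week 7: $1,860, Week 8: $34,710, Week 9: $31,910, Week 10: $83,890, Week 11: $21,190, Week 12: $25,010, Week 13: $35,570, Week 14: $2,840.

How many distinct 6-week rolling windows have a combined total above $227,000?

1

Week 1–Week 6: $31,350 + $24,330 + $35,110 + $104,680 + $1,720 + $6,490 = $203,680 (under)
Week 2–Week 7: $24,330 + $35,110 + $104,680 + $1,720 + $6,490 + $1,860 = $174,190 (under)
Week 3–Week 8: $35,110 + $104,680 + $1,720 + $6,490 + $1,860 + $34,710 = $184,570 (under)
Week 4–Week 9: $104,680 + $1,720 + $6,490 + $1,860 + $34,710 + $31,910 = $181,370 (under)
Week 5–Week 10: $1,720 + $6,490 + $1,860 + $34,710 + $31,910 + $83,890 = $160,580 (under)
Week 6–Week 11: $6,490 + $1,860 + $34,710 + $31,910 + $83,890 + $21,190 = $180,050 (under)
Week 7–Week 12: $1,860 + $34,710 + $31,910 + $83,890 + $21,190 + $25,010 = $198,570 (under)
Week 8–Week 13: $34,710 + $31,910 + $83,890 + $21,190 + $25,010 + $35,570 = $232,280 (over)
Week 9–Week 14: $31,910 + $83,890 + $21,190 + $25,010 + $35,570 + $2,840 = $200,410 (under)
1 window exceeds the threshold.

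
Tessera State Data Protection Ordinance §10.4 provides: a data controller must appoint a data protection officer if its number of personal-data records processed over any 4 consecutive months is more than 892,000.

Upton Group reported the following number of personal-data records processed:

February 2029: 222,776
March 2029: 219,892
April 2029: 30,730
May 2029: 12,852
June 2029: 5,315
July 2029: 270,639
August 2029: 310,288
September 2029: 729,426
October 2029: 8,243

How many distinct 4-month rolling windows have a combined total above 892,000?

2

February 2029–May 2029: 222,776 + 219,892 + 30,730 + 12,852 = 486,250 (under)
March 2029–June 2029: 219,892 + 30,730 + 12,852 + 5,315 = 268,789 (under)
April 2029–July 2029: 30,730 + 12,852 + 5,315 + 270,639 = 319,536 (under)
May 2029–August 2029: 12,852 + 5,315 + 270,639 + 310,288 = 599,094 (under)
June 2029–September 2029: 5,315 + 270,639 + 310,288 + 729,426 = 1,315,668 (over)
July 2029–October 2029: 270,639 + 310,288 + 729,426 + 8,243 = 1,318,596 (over)
2 windows exceed the threshold.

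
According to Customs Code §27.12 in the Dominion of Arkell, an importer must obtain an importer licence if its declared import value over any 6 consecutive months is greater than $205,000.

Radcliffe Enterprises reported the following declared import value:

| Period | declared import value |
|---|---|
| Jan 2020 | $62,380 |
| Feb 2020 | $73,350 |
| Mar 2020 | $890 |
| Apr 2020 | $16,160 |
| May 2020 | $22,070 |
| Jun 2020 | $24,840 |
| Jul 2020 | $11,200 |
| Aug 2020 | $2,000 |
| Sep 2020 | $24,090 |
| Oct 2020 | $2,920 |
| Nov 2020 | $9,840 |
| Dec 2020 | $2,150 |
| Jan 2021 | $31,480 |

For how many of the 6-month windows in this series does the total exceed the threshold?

Jan 2020–Jun 2020: $62,380 + $73,350 + $890 + $16,160 + $22,070 + $24,840 = $199,690 (under)
Feb 2020–Jul 2020: $73,350 + $890 + $16,160 + $22,070 + $24,840 + $11,200 = $148,510 (under)
Mar 2020–Aug 2020: $890 + $16,160 + $22,070 + $24,840 + $11,200 + $2,000 = $77,160 (under)
Apr 2020–Sep 2020: $16,160 + $22,070 + $24,840 + $11,200 + $2,000 + $24,090 = $100,360 (under)
May 2020–Oct 2020: $22,070 + $24,840 + $11,200 + $2,000 + $24,090 + $2,920 = $87,120 (under)
Jun 2020–Nov 2020: $24,840 + $11,200 + $2,000 + $24,090 + $2,920 + $9,840 = $74,890 (under)
Jul 2020–Dec 2020: $11,200 + $2,000 + $24,090 + $2,920 + $9,840 + $2,150 = $52,200 (under)
Aug 2020–Jan 2021: $2,000 + $24,090 + $2,920 + $9,840 + $2,150 + $31,480 = $72,480 (under)
0 windows exceed the threshold.

0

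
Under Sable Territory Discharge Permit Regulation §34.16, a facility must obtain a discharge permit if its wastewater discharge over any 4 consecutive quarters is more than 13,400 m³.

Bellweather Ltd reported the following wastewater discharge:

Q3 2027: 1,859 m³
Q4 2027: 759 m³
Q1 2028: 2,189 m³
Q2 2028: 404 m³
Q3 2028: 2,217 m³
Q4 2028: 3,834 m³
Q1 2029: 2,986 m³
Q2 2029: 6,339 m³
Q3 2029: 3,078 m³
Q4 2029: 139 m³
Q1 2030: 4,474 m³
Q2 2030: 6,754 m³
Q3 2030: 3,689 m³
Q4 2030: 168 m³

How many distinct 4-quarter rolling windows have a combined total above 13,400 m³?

6

Q3 2027–Q2 2028: 1,859 m³ + 759 m³ + 2,189 m³ + 404 m³ = 5,211 m³ (under)
Q4 2027–Q3 2028: 759 m³ + 2,189 m³ + 404 m³ + 2,217 m³ = 5,569 m³ (under)
Q1 2028–Q4 2028: 2,189 m³ + 404 m³ + 2,217 m³ + 3,834 m³ = 8,644 m³ (under)
Q2 2028–Q1 2029: 404 m³ + 2,217 m³ + 3,834 m³ + 2,986 m³ = 9,441 m³ (under)
Q3 2028–Q2 2029: 2,217 m³ + 3,834 m³ + 2,986 m³ + 6,339 m³ = 15,376 m³ (over)
Q4 2028–Q3 2029: 3,834 m³ + 2,986 m³ + 6,339 m³ + 3,078 m³ = 16,237 m³ (over)
Q1 2029–Q4 2029: 2,986 m³ + 6,339 m³ + 3,078 m³ + 139 m³ = 12,542 m³ (under)
Q2 2029–Q1 2030: 6,339 m³ + 3,078 m³ + 139 m³ + 4,474 m³ = 14,030 m³ (over)
Q3 2029–Q2 2030: 3,078 m³ + 139 m³ + 4,474 m³ + 6,754 m³ = 14,445 m³ (over)
Q4 2029–Q3 2030: 139 m³ + 4,474 m³ + 6,754 m³ + 3,689 m³ = 15,056 m³ (over)
Q1 2030–Q4 2030: 4,474 m³ + 6,754 m³ + 3,689 m³ + 168 m³ = 15,085 m³ (over)
6 windows exceed the threshold.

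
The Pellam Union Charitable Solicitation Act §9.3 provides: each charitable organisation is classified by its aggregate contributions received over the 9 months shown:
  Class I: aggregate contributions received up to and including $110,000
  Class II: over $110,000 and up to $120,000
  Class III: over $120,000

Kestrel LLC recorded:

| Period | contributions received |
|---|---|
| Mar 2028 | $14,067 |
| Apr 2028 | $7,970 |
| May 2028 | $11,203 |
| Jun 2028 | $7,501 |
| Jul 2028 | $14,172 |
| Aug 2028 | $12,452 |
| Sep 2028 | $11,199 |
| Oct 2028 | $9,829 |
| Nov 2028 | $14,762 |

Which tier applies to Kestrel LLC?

Class I

Aggregate contributions received: $14,067 + $7,970 + $11,203 + $7,501 + $14,172 + $12,452 + $11,199 + $9,829 + $14,762 = $103,155.
$103,155 ≤ $110,000, so Class I applies.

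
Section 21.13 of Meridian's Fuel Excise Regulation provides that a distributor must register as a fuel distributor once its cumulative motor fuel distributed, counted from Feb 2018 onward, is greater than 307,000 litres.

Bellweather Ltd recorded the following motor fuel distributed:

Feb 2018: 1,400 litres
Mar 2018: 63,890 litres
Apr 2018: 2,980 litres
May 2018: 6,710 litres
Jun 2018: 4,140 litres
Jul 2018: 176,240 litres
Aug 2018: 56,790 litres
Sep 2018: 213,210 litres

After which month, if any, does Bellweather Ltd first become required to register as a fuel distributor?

Through Feb 2018: 1,400 litres
Through Mar 2018: 65,290 litres
Through Apr 2018: 68,270 litres
Through May 2018: 74,980 litres
Through Jun 2018: 79,120 litres
Through Jul 2018: 255,360 litres
Through Aug 2018: 312,150 litres ← exceeds threshold

Aug 2018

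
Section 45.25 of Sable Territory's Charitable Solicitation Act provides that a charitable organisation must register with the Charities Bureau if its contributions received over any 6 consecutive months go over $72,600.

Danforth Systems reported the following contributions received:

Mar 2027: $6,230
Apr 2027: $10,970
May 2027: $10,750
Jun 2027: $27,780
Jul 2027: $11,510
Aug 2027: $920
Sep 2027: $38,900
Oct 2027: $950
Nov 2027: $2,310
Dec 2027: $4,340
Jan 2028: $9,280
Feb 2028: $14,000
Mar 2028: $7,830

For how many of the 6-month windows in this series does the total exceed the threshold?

3

Mar 2027–Aug 2027: $6,230 + $10,970 + $10,750 + $27,780 + $11,510 + $920 = $68,160 (under)
Apr 2027–Sep 2027: $10,970 + $10,750 + $27,780 + $11,510 + $920 + $38,900 = $100,830 (over)
May 2027–Oct 2027: $10,750 + $27,780 + $11,510 + $920 + $38,900 + $950 = $90,810 (over)
Jun 2027–Nov 2027: $27,780 + $11,510 + $920 + $38,900 + $950 + $2,310 = $82,370 (over)
Jul 2027–Dec 2027: $11,510 + $920 + $38,900 + $950 + $2,310 + $4,340 = $58,930 (under)
Aug 2027–Jan 2028: $920 + $38,900 + $950 + $2,310 + $4,340 + $9,280 = $56,700 (under)
Sep 2027–Feb 2028: $38,900 + $950 + $2,310 + $4,340 + $9,280 + $14,000 = $69,780 (under)
Oct 2027–Mar 2028: $950 + $2,310 + $4,340 + $9,280 + $14,000 + $7,830 = $38,710 (under)
3 windows exceed the threshold.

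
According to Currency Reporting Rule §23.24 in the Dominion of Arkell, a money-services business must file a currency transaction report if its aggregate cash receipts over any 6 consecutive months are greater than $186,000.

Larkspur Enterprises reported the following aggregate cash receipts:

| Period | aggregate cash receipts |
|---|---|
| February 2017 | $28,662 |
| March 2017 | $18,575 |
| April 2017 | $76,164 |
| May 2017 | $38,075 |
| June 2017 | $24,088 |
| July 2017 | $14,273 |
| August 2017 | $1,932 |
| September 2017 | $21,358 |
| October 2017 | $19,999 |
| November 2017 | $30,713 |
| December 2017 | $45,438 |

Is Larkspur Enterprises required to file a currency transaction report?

February 2017–July 2017: $28,662 + $18,575 + $76,164 + $38,075 + $24,088 + $14,273 = $199,837 (over)
March 2017–August 2017: $18,575 + $76,164 + $38,075 + $24,088 + $14,273 + $1,932 = $173,107 (under)
April 2017–September 2017: $76,164 + $38,075 + $24,088 + $14,273 + $1,932 + $21,358 = $175,890 (under)
May 2017–October 2017: $38,075 + $24,088 + $14,273 + $1,932 + $21,358 + $19,999 = $119,725 (under)
June 2017–November 2017: $24,088 + $14,273 + $1,932 + $21,358 + $19,999 + $30,713 = $112,363 (under)
July 2017–December 2017: $14,273 + $1,932 + $21,358 + $19,999 + $30,713 + $45,438 = $133,713 (under)
At least one window exceeds $186,000.

Yes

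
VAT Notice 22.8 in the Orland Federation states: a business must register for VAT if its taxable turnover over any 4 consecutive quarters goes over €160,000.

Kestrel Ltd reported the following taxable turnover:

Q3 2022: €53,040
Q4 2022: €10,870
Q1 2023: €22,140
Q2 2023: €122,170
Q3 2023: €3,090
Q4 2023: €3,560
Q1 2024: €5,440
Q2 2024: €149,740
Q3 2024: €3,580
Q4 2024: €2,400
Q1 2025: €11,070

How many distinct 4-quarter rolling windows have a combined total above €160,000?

5

Q3 2022–Q2 2023: €53,040 + €10,870 + €22,140 + €122,170 = €208,220 (over)
Q4 2022–Q3 2023: €10,870 + €22,140 + €122,170 + €3,090 = €158,270 (under)
Q1 2023–Q4 2023: €22,140 + €122,170 + €3,090 + €3,560 = €150,960 (under)
Q2 2023–Q1 2024: €122,170 + €3,090 + €3,560 + €5,440 = €134,260 (under)
Q3 2023–Q2 2024: €3,090 + €3,560 + €5,440 + €149,740 = €161,830 (over)
Q4 2023–Q3 2024: €3,560 + €5,440 + €149,740 + €3,580 = €162,320 (over)
Q1 2024–Q4 2024: €5,440 + €149,740 + €3,580 + €2,400 = €161,160 (over)
Q2 2024–Q1 2025: €149,740 + €3,580 + €2,400 + €11,070 = €166,790 (over)
5 windows exceed the threshold.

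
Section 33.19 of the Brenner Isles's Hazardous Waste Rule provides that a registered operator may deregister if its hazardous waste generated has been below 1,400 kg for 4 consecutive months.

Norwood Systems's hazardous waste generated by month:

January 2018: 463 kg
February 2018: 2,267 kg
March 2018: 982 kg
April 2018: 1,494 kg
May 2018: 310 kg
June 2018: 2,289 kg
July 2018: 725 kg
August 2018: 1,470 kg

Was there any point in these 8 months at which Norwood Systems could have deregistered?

No

Months below 1,400 kg: January 2018, March 2018, May 2018, July 2018.
Longest run of consecutive months below the threshold: 1.
1 < 4, so Norwood Systems never became eligible.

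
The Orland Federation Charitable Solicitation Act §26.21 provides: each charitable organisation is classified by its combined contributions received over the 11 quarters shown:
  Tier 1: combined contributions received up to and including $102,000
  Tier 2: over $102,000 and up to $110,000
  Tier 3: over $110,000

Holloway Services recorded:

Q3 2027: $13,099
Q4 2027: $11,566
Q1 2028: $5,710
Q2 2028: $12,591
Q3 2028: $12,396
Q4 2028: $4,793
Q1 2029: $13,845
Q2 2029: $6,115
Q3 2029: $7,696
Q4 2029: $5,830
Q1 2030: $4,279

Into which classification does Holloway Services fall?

Tier 1

Combined contributions received: $13,099 + $11,566 + $5,710 + $12,591 + $12,396 + $4,793 + $13,845 + $6,115 + $7,696 + $5,830 + $4,279 = $97,920.
$97,920 ≤ $102,000, so Tier 1 applies.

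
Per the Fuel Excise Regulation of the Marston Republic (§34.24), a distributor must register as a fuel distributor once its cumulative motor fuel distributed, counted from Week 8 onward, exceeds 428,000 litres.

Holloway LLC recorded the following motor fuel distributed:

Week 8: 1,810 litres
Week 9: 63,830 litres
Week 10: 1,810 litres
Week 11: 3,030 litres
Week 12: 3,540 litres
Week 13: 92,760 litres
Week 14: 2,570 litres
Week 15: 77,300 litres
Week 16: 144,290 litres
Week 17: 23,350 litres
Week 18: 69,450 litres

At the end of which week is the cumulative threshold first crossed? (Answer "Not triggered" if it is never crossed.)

Through Week 8: 1,810 litres
Through Week 9: 65,640 litres
Through Week 10: 67,450 litres
Through Week 11: 70,480 litres
Through Week 12: 74,020 litres
Through Week 13: 166,780 litres
Through Week 14: 169,350 litres
Through Week 15: 246,650 litres
Through Week 16: 390,940 litres
Through Week 17: 414,290 litres
Through Week 18: 483,740 litres ← exceeds threshold

Week 18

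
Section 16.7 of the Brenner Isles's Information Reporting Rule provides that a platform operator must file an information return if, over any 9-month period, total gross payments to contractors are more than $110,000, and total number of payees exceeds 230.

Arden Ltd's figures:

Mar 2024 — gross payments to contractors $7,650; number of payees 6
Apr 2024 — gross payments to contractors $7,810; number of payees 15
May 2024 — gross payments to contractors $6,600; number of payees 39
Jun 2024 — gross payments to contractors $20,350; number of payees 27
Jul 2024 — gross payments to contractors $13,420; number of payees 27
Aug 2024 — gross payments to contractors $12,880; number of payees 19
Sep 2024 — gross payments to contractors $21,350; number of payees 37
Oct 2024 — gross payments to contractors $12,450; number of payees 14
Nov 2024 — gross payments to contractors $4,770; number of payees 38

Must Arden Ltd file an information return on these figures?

Total gross payments to contractors: $7,650 + $7,810 + $6,600 + $20,350 + $13,420 + $12,880 + $21,350 + $12,450 + $4,770 = $107,280 (≤ $110,000).
Total number of payees: 6 + 15 + 39 + 27 + 27 + 19 + 37 + 14 + 38 = 222 (≤ 230).
The test is 'and': the rule requires both, and at least one is not exceeded.

No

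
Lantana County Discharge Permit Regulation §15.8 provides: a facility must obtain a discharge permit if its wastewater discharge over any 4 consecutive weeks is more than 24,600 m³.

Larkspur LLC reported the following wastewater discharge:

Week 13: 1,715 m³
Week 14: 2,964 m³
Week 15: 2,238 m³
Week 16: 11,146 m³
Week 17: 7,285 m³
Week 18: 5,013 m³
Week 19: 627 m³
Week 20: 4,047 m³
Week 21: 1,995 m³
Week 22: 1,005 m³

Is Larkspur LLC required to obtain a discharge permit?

Yes

Week 13–Week 16: 1,715 m³ + 2,964 m³ + 2,238 m³ + 11,146 m³ = 18,063 m³ (under)
Week 14–Week 17: 2,964 m³ + 2,238 m³ + 11,146 m³ + 7,285 m³ = 23,633 m³ (under)
Week 15–Week 18: 2,238 m³ + 11,146 m³ + 7,285 m³ + 5,013 m³ = 25,682 m³ (over)
Week 16–Week 19: 11,146 m³ + 7,285 m³ + 5,013 m³ + 627 m³ = 24,071 m³ (under)
Week 17–Week 20: 7,285 m³ + 5,013 m³ + 627 m³ + 4,047 m³ = 16,972 m³ (under)
Week 18–Week 21: 5,013 m³ + 627 m³ + 4,047 m³ + 1,995 m³ = 11,682 m³ (under)
Week 19–Week 22: 627 m³ + 4,047 m³ + 1,995 m³ + 1,005 m³ = 7,674 m³ (under)
At least one window exceeds 24,600 m³.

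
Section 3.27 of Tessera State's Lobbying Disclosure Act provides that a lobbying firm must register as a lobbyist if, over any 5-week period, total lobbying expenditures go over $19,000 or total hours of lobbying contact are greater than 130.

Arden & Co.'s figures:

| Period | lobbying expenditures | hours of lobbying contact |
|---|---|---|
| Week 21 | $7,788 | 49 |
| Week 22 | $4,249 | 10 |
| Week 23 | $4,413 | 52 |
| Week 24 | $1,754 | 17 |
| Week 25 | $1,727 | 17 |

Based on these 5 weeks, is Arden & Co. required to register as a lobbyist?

Yes

Total lobbying expenditures: $7,788 + $4,249 + $4,413 + $1,754 + $1,727 = $19,931 (> $19,000).
Total hours of lobbying contact: 49 + 10 + 52 + 17 + 17 = 145 (> 130).
The test is 'or': at least one threshold is exceeded.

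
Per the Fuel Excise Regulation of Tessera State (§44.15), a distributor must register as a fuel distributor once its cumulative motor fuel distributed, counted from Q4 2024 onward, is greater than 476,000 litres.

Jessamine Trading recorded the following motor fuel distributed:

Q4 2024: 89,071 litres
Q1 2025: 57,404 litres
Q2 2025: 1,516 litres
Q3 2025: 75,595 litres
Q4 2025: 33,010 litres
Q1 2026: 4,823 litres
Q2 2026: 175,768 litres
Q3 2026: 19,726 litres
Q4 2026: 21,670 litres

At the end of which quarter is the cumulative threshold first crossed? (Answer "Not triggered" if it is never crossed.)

Through Q4 2024: 89,071 litres
Through Q1 2025: 146,475 litres
Through Q2 2025: 147,991 litres
Through Q3 2025: 223,586 litres
Through Q4 2025: 256,596 litres
Through Q1 2026: 261,419 litres
Through Q2 2026: 437,187 litres
Through Q3 2026: 456,913 litres
Through Q4 2026: 478,583 litres ← exceeds threshold

Q4 2026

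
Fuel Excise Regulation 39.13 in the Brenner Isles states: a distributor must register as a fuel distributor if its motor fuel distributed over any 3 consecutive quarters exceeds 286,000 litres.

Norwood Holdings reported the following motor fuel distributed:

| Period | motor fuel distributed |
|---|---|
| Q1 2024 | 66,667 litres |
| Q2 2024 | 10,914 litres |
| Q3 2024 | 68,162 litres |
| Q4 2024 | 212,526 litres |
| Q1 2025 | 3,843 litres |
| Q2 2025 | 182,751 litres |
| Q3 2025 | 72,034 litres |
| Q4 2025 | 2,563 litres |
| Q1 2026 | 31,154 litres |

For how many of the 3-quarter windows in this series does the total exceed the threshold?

Q1 2024–Q3 2024: 66,667 litres + 10,914 litres + 68,162 litres = 145,743 litres (under)
Q2 2024–Q4 2024: 10,914 litres + 68,162 litres + 212,526 litres = 291,602 litres (over)
Q3 2024–Q1 2025: 68,162 litres + 212,526 litres + 3,843 litres = 284,531 litres (under)
Q4 2024–Q2 2025: 212,526 litres + 3,843 litres + 182,751 litres = 399,120 litres (over)
Q1 2025–Q3 2025: 3,843 litres + 182,751 litres + 72,034 litres = 258,628 litres (under)
Q2 2025–Q4 2025: 182,751 litres + 72,034 litres + 2,563 litres = 257,348 litres (under)
Q3 2025–Q1 2026: 72,034 litres + 2,563 litres + 31,154 litres = 105,751 litres (under)
2 windows exceed the threshold.

2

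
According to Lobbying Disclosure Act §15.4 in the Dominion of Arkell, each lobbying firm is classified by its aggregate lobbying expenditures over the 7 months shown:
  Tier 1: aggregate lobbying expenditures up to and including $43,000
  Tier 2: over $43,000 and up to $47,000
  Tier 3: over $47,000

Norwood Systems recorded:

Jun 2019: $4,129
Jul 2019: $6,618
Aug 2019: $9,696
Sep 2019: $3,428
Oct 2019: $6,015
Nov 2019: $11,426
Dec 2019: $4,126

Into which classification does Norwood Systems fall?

Tier 2

Aggregate lobbying expenditures: $4,129 + $6,618 + $9,696 + $3,428 + $6,015 + $11,426 + $4,126 = $45,438.
$43,000 < $45,438 ≤ $47,000, so Tier 2 applies.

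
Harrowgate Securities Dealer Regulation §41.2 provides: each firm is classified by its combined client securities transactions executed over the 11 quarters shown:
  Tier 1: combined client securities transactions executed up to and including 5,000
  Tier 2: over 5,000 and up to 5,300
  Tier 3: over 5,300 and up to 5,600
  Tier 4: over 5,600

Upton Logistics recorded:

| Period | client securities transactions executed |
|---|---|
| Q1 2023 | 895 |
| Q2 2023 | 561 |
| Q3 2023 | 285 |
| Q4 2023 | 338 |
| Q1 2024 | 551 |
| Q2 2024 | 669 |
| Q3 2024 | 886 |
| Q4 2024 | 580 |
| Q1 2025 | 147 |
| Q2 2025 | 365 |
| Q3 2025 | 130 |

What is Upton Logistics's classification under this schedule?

Combined client securities transactions executed: 895 + 561 + 285 + 338 + 551 + 669 + 886 + 580 + 147 + 365 + 130 = 5,407.
5,300 < 5,407 ≤ 5,600, so Tier 3 applies.

Tier 3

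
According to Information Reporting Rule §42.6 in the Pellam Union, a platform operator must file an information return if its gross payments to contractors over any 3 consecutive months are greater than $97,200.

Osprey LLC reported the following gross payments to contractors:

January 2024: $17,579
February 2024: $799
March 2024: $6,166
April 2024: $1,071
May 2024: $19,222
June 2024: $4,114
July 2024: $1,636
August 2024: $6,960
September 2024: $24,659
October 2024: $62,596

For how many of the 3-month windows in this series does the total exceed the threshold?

0

January 2024–March 2024: $17,579 + $799 + $6,166 = $24,544 (under)
February 2024–April 2024: $799 + $6,166 + $1,071 = $8,036 (under)
March 2024–May 2024: $6,166 + $1,071 + $19,222 = $26,459 (under)
April 2024–June 2024: $1,071 + $19,222 + $4,114 = $24,407 (under)
May 2024–July 2024: $19,222 + $4,114 + $1,636 = $24,972 (under)
June 2024–August 2024: $4,114 + $1,636 + $6,960 = $12,710 (under)
July 2024–September 2024: $1,636 + $6,960 + $24,659 = $33,255 (under)
August 2024–October 2024: $6,960 + $24,659 + $62,596 = $94,215 (under)
0 windows exceed the threshold.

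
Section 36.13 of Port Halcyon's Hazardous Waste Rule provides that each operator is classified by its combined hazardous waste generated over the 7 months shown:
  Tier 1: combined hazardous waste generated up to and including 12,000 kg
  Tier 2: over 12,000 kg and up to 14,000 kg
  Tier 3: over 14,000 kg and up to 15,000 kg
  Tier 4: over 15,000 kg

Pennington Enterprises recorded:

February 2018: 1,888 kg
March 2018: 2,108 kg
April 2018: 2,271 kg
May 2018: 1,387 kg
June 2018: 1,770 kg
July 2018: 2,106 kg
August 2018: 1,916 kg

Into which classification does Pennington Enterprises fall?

Combined hazardous waste generated: 1,888 kg + 2,108 kg + 2,271 kg + 1,387 kg + 1,770 kg + 2,106 kg + 1,916 kg = 13,446 kg.
12,000 kg < 13,446 kg ≤ 14,000 kg, so Tier 2 applies.

Tier 2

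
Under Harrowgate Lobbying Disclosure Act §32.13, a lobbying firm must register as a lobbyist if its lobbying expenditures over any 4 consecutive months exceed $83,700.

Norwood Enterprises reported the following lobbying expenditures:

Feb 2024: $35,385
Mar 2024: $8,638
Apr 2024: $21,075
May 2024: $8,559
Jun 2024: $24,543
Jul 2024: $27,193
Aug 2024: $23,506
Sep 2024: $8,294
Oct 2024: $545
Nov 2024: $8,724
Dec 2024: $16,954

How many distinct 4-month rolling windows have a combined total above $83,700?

1

Feb 2024–May 2024: $35,385 + $8,638 + $21,075 + $8,559 = $73,657 (under)
Mar 2024–Jun 2024: $8,638 + $21,075 + $8,559 + $24,543 = $62,815 (under)
Apr 2024–Jul 2024: $21,075 + $8,559 + $24,543 + $27,193 = $81,370 (under)
May 2024–Aug 2024: $8,559 + $24,543 + $27,193 + $23,506 = $83,801 (over)
Jun 2024–Sep 2024: $24,543 + $27,193 + $23,506 + $8,294 = $83,536 (under)
Jul 2024–Oct 2024: $27,193 + $23,506 + $8,294 + $545 = $59,538 (under)
Aug 2024–Nov 2024: $23,506 + $8,294 + $545 + $8,724 = $41,069 (under)
Sep 2024–Dec 2024: $8,294 + $545 + $8,724 + $16,954 = $34,517 (under)
1 window exceeds the threshold.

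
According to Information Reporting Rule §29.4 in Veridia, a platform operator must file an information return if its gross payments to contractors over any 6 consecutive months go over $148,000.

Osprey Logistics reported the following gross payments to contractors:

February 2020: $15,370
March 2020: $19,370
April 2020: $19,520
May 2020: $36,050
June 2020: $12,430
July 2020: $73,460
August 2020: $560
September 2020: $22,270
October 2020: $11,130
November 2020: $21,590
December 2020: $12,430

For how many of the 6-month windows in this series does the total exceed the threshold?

4

February 2020–July 2020: $15,370 + $19,370 + $19,520 + $36,050 + $12,430 + $73,460 = $176,200 (over)
March 2020–August 2020: $19,370 + $19,520 + $36,050 + $12,430 + $73,460 + $560 = $161,390 (over)
April 2020–September 2020: $19,520 + $36,050 + $12,430 + $73,460 + $560 + $22,270 = $164,290 (over)
May 2020–October 2020: $36,050 + $12,430 + $73,460 + $560 + $22,270 + $11,130 = $155,900 (over)
June 2020–November 2020: $12,430 + $73,460 + $560 + $22,270 + $11,130 + $21,590 = $141,440 (under)
July 2020–December 2020: $73,460 + $560 + $22,270 + $11,130 + $21,590 + $12,430 = $141,440 (under)
4 windows exceed the threshold.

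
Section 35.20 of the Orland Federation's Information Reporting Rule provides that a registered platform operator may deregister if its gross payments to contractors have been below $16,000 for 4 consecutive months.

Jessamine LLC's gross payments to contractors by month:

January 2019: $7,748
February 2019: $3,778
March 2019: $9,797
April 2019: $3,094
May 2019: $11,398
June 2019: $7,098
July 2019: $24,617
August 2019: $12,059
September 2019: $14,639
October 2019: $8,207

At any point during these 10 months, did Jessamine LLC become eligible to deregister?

Months below $16,000: January 2019, February 2019, March 2019, April 2019, May 2019, June 2019, August 2019, September 2019, October 2019.
Longest run of consecutive months below the threshold: 6.
6 ≥ 4, so Jessamine LLC became eligible.

Yes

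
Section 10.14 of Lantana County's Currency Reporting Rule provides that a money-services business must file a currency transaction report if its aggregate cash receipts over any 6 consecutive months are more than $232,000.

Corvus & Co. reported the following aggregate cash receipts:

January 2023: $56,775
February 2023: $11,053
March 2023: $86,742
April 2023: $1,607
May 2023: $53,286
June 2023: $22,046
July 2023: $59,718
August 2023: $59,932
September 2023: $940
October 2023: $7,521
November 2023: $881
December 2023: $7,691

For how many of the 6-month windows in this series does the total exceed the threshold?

2

January 2023–June 2023: $56,775 + $11,053 + $86,742 + $1,607 + $53,286 + $22,046 = $231,509 (under)
February 2023–July 2023: $11,053 + $86,742 + $1,607 + $53,286 + $22,046 + $59,718 = $234,452 (over)
March 2023–August 2023: $86,742 + $1,607 + $53,286 + $22,046 + $59,718 + $59,932 = $283,331 (over)
April 2023–September 2023: $1,607 + $53,286 + $22,046 + $59,718 + $59,932 + $940 = $197,529 (under)
May 2023–October 2023: $53,286 + $22,046 + $59,718 + $59,932 + $940 + $7,521 = $203,443 (under)
June 2023–November 2023: $22,046 + $59,718 + $59,932 + $940 + $7,521 + $881 = $151,038 (under)
July 2023–December 2023: $59,718 + $59,932 + $940 + $7,521 + $881 + $7,691 = $136,683 (under)
2 windows exceed the threshold.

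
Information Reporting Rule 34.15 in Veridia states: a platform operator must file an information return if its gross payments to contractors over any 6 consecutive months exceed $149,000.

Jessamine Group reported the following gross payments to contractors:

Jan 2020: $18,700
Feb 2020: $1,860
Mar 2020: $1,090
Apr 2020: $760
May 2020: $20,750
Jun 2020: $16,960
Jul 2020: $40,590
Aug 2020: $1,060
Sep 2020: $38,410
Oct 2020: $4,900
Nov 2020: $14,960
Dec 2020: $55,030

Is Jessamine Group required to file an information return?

Jan 2020–Jun 2020: $18,700 + $1,860 + $1,090 + $760 + $20,750 + $16,960 = $60,120 (under)
Feb 2020–Jul 2020: $1,860 + $1,090 + $760 + $20,750 + $16,960 + $40,590 = $82,010 (under)
Mar 2020–Aug 2020: $1,090 + $760 + $20,750 + $16,960 + $40,590 + $1,060 = $81,210 (under)
Apr 2020–Sep 2020: $760 + $20,750 + $16,960 + $40,590 + $1,060 + $38,410 = $118,530 (under)
May 2020–Oct 2020: $20,750 + $16,960 + $40,590 + $1,060 + $38,410 + $4,900 = $122,670 (under)
Jun 2020–Nov 2020: $16,960 + $40,590 + $1,060 + $38,410 + $4,900 + $14,960 = $116,880 (under)
Jul 2020–Dec 2020: $40,590 + $1,060 + $38,410 + $4,900 + $14,960 + $55,030 = $154,950 (over)
At least one window exceeds $149,000.

Yes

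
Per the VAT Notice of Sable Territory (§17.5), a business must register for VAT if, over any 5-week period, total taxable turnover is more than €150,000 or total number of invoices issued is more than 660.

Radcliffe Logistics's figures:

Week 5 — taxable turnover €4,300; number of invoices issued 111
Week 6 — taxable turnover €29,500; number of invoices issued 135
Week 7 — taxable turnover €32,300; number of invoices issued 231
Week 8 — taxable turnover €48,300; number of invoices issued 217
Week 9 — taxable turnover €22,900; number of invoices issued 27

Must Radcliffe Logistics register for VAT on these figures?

Total taxable turnover: €4,300 + €29,500 + €32,300 + €48,300 + €22,900 = €137,300 (≤ €150,000).
Total number of invoices issued: 111 + 135 + 231 + 217 + 27 = 721 (> 660).
The test is 'or': at least one threshold is exceeded.

Yes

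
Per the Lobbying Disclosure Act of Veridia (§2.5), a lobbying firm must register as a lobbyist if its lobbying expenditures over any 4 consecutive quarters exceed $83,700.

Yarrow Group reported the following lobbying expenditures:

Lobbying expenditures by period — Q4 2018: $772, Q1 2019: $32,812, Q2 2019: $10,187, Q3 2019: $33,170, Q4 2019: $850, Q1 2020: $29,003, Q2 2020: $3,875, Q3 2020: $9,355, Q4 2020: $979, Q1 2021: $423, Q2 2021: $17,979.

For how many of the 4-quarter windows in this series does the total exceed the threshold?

0

Q4 2018–Q3 2019: $772 + $32,812 + $10,187 + $33,170 = $76,941 (under)
Q1 2019–Q4 2019: $32,812 + $10,187 + $33,170 + $850 = $77,019 (under)
Q2 2019–Q1 2020: $10,187 + $33,170 + $850 + $29,003 = $73,210 (under)
Q3 2019–Q2 2020: $33,170 + $850 + $29,003 + $3,875 = $66,898 (under)
Q4 2019–Q3 2020: $850 + $29,003 + $3,875 + $9,355 = $43,083 (under)
Q1 2020–Q4 2020: $29,003 + $3,875 + $9,355 + $979 = $43,212 (under)
Q2 2020–Q1 2021: $3,875 + $9,355 + $979 + $423 = $14,632 (under)
Q3 2020–Q2 2021: $9,355 + $979 + $423 + $17,979 = $28,736 (under)
0 windows exceed the threshold.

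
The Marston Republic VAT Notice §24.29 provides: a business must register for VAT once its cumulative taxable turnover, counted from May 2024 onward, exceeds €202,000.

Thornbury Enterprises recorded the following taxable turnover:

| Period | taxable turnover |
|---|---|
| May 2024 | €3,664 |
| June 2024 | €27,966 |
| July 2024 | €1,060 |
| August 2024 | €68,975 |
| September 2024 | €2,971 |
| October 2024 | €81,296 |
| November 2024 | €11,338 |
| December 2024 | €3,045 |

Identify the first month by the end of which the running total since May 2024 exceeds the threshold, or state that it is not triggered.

Not triggered

Through May 2024: €3,664
Through June 2024: €31,630
Through July 2024: €32,690
Through August 2024: €101,665
Through September 2024: €104,636
Through October 2024: €185,932
Through November 2024: €197,270
Through December 2024: €200,315
Final cumulative total €200,315 ≤ €202,000; the threshold is never exceeded.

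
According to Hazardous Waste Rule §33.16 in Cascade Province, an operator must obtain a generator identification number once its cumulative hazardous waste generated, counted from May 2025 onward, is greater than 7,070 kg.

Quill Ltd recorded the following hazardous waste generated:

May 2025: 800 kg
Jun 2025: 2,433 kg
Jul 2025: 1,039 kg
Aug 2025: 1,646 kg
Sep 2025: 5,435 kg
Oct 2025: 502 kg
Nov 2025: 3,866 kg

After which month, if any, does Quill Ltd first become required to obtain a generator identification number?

Sep 2025

Through May 2025: 800 kg
Through Jun 2025: 3,233 kg
Through Jul 2025: 4,272 kg
Through Aug 2025: 5,918 kg
Through Sep 2025: 11,353 kg ← exceeds threshold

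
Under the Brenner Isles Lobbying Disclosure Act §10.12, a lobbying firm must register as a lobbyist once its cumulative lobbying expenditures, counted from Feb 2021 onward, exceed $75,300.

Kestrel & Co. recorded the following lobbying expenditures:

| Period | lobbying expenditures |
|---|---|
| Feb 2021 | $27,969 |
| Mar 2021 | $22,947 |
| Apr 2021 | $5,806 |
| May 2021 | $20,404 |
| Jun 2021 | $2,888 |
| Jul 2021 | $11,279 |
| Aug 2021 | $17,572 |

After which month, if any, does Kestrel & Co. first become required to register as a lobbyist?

May 2021

Through Feb 2021: $27,969
Through Mar 2021: $50,916
Through Apr 2021: $56,722
Through May 2021: $77,126 ← exceeds threshold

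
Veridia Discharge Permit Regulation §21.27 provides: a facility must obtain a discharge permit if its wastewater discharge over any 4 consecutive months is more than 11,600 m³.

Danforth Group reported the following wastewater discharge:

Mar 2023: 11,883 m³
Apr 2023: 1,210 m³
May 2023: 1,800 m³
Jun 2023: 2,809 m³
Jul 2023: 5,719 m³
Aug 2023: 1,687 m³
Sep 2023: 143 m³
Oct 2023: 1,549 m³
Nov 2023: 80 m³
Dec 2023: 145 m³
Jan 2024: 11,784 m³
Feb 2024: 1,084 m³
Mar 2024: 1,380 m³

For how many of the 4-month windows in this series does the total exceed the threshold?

Mar 2023–Jun 2023: 11,883 m³ + 1,210 m³ + 1,800 m³ + 2,809 m³ = 17,702 m³ (over)
Apr 2023–Jul 2023: 1,210 m³ + 1,800 m³ + 2,809 m³ + 5,719 m³ = 11,538 m³ (under)
May 2023–Aug 2023: 1,800 m³ + 2,809 m³ + 5,719 m³ + 1,687 m³ = 12,015 m³ (over)
Jun 2023–Sep 2023: 2,809 m³ + 5,719 m³ + 1,687 m³ + 143 m³ = 10,358 m³ (under)
Jul 2023–Oct 2023: 5,719 m³ + 1,687 m³ + 143 m³ + 1,549 m³ = 9,098 m³ (under)
Aug 2023–Nov 2023: 1,687 m³ + 143 m³ + 1,549 m³ + 80 m³ = 3,459 m³ (under)
Sep 2023–Dec 2023: 143 m³ + 1,549 m³ + 80 m³ + 145 m³ = 1,917 m³ (under)
Oct 2023–Jan 2024: 1,549 m³ + 80 m³ + 145 m³ + 11,784 m³ = 13,558 m³ (over)
Nov 2023–Feb 2024: 80 m³ + 145 m³ + 11,784 m³ + 1,084 m³ = 13,093 m³ (over)
Dec 2023–Mar 2024: 145 m³ + 11,784 m³ + 1,084 m³ + 1,380 m³ = 14,393 m³ (over)
5 windows exceed the threshold.

5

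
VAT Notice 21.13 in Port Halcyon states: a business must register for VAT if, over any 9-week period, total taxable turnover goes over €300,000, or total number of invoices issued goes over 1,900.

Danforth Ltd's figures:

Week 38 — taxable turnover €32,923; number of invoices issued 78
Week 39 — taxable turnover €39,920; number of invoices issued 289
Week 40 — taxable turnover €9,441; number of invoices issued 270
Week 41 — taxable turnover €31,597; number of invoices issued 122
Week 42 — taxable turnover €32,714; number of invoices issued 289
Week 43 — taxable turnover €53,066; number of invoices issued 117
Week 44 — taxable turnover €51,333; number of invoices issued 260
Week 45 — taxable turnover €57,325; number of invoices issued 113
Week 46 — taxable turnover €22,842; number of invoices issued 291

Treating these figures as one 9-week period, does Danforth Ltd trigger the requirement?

Yes

Total taxable turnover: €32,923 + €39,920 + €9,441 + €31,597 + €32,714 + €53,066 + €51,333 + €57,325 + €22,842 = €331,161 (> €300,000).
Total number of invoices issued: 78 + 289 + 270 + 122 + 289 + 117 + 260 + 113 + 291 = 1,829 (≤ 1,900).
The test is 'or': at least one threshold is exceeded.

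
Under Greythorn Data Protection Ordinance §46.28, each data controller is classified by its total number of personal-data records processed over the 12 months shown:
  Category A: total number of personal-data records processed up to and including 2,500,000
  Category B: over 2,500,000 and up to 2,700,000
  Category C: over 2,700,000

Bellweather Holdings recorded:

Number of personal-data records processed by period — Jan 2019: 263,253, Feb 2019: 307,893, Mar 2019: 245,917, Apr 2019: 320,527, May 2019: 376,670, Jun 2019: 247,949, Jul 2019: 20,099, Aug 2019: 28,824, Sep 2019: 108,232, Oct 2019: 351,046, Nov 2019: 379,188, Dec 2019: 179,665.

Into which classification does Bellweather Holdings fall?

Category C

Total number of personal-data records processed: 263,253 + 307,893 + 245,917 + 320,527 + 376,670 + 247,949 + 20,099 + 28,824 + 108,232 + 351,046 + 379,188 + 179,665 = 2,829,263.
2,829,263 > 2,700,000, so Category C applies.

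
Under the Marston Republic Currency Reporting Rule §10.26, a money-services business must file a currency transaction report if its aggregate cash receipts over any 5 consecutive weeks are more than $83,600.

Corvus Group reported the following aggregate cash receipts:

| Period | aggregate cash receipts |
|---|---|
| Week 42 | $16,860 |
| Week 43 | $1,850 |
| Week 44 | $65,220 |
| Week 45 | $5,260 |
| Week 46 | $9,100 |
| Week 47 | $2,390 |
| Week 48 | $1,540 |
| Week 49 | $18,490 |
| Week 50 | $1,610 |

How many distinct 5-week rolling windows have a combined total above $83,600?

2

Week 42–Week 46: $16,860 + $1,850 + $65,220 + $5,260 + $9,100 = $98,290 (over)
Week 43–Week 47: $1,850 + $65,220 + $5,260 + $9,100 + $2,390 = $83,820 (over)
Week 44–Week 48: $65,220 + $5,260 + $9,100 + $2,390 + $1,540 = $83,510 (under)
Week 45–Week 49: $5,260 + $9,100 + $2,390 + $1,540 + $18,490 = $36,780 (under)
Week 46–Week 50: $9,100 + $2,390 + $1,540 + $18,490 + $1,610 = $33,130 (under)
2 windows exceed the threshold.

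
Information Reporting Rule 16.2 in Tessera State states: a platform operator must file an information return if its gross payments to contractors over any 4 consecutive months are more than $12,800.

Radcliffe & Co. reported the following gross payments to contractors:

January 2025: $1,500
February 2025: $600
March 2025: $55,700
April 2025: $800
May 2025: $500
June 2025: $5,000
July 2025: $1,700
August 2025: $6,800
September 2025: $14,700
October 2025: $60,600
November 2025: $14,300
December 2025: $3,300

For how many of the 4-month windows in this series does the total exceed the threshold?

January 2025–April 2025: $1,500 + $600 + $55,700 + $800 = $58,600 (over)
February 2025–May 2025: $600 + $55,700 + $800 + $500 = $57,600 (over)
March 2025–June 2025: $55,700 + $800 + $500 + $5,000 = $62,000 (over)
April 2025–July 2025: $800 + $500 + $5,000 + $1,700 = $8,000 (under)
May 2025–August 2025: $500 + $5,000 + $1,700 + $6,800 = $14,000 (over)
June 2025–September 2025: $5,000 + $1,700 + $6,800 + $14,700 = $28,200 (over)
July 2025–October 2025: $1,700 + $6,800 + $14,700 + $60,600 = $83,800 (over)
August 2025–November 2025: $6,800 + $14,700 + $60,600 + $14,300 = $96,400 (over)
September 2025–December 2025: $14,700 + $60,600 + $14,300 + $3,300 = $92,900 (over)
8 windows exceed the threshold.

8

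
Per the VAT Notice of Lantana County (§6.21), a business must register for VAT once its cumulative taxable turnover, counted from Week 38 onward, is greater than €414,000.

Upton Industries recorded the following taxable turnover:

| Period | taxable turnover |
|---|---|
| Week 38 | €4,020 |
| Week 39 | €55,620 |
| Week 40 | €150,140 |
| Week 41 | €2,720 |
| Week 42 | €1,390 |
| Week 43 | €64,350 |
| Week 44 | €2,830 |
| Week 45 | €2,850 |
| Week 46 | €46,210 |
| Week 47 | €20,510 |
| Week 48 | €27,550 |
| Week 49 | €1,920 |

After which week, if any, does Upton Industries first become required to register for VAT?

Through Week 38: €4,020
Through Week 39: €59,640
Through Week 40: €209,780
Through Week 41: €212,500
Through Week 42: €213,890
Through Week 43: €278,240
Through Week 44: €281,070
Through Week 45: €283,920
Through Week 46: €330,130
Through Week 47: €350,640
Through Week 48: €378,190
Through Week 49: €380,110
Final cumulative total €380,110 ≤ €414,000; the threshold is never exceeded.

Not triggered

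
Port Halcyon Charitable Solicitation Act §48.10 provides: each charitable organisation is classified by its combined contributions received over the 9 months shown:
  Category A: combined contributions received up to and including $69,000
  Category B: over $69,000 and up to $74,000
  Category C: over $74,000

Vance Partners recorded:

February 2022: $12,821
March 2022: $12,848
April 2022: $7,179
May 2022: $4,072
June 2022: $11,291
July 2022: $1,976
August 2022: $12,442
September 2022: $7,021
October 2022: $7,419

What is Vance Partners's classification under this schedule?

Category C

Combined contributions received: $12,821 + $12,848 + $7,179 + $4,072 + $11,291 + $1,976 + $12,442 + $7,021 + $7,419 = $77,069.
$77,069 > $74,000, so Category C applies.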